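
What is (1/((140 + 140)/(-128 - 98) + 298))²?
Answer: 12769/1124529156 ≈ 1.1355e-5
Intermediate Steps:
(1/((140 + 140)/(-128 - 98) + 298))² = (1/(280/(-226) + 298))² = (1/(280*(-1/226) + 298))² = (1/(-140/113 + 298))² = (1/(33534/113))² = (113/33534)² = 12769/1124529156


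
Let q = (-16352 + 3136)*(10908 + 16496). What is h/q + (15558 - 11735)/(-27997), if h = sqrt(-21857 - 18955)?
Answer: -3823/27997 - I*sqrt(10203)/181085632 ≈ -0.13655 - 5.578e-7*I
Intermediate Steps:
q = -362171264 (q = -13216*27404 = -362171264)
h = 2*I*sqrt(10203) (h = sqrt(-40812) = 2*I*sqrt(10203) ≈ 202.02*I)
h/q + (15558 - 11735)/(-27997) = (2*I*sqrt(10203))/(-362171264) + (15558 - 11735)/(-27997) = (2*I*sqrt(10203))*(-1/362171264) + 3823*(-1/27997) = -I*sqrt(10203)/181085632 - 3823/27997 = -3823/27997 - I*sqrt(10203)/181085632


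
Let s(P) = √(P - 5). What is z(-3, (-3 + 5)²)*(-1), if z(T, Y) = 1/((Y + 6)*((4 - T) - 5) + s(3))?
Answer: I/(√2 - 20*I) ≈ -0.049751 + 0.0035179*I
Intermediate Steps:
s(P) = √(-5 + P)
z(T, Y) = 1/(I*√2 + (-1 - T)*(6 + Y)) (z(T, Y) = 1/((Y + 6)*((4 - T) - 5) + √(-5 + 3)) = 1/((6 + Y)*(-1 - T) + √(-2)) = 1/((-1 - T)*(6 + Y) + I*√2) = 1/(I*√2 + (-1 - T)*(6 + Y)))
z(-3, (-3 + 5)²)*(-1) = -1/(6 + (-3 + 5)² + 6*(-3) - 3*(-3 + 5)² - I*√2)*(-1) = -1/(6 + 2² - 18 - 3*2² - I*√2)*(-1) = -1/(6 + 4 - 18 - 3*4 - I*√2)*(-1) = -1/(6 + 4 - 18 - 12 - I*√2)*(-1) = -1/(-20 - I*√2)*(-1) = 1/(-20 - I*√2)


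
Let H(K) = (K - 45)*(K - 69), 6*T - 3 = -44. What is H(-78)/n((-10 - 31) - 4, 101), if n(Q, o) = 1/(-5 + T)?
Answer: -427917/2 ≈ -2.1396e+5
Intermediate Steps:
T = -41/6 (T = 1/2 + (1/6)*(-44) = 1/2 - 22/3 = -41/6 ≈ -6.8333)
n(Q, o) = -6/71 (n(Q, o) = 1/(-5 - 41/6) = 1/(-71/6) = -6/71)
H(K) = (-69 + K)*(-45 + K) (H(K) = (-45 + K)*(-69 + K) = (-69 + K)*(-45 + K))
H(-78)/n((-10 - 31) - 4, 101) = (3105 + (-78)**2 - 114*(-78))/(-6/71) = (3105 + 6084 + 8892)*(-71/6) = 18081*(-71/6) = -427917/2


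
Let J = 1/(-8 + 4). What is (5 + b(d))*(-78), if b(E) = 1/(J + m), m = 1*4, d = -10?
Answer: -2054/5 ≈ -410.80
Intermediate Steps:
m = 4
J = -¼ (J = 1/(-4) = -¼ ≈ -0.25000)
b(E) = 4/15 (b(E) = 1/(-¼ + 4) = 1/(15/4) = 4/15)
(5 + b(d))*(-78) = (5 + 4/15)*(-78) = (79/15)*(-78) = -2054/5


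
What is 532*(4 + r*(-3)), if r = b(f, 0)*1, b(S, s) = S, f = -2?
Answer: 5320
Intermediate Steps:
r = -2 (r = -2*1 = -2)
532*(4 + r*(-3)) = 532*(4 - 2*(-3)) = 532*(4 + 6) = 532*10 = 5320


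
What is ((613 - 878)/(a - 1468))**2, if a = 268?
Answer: 2809/57600 ≈ 0.048767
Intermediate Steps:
((613 - 878)/(a - 1468))**2 = ((613 - 878)/(268 - 1468))**2 = (-265/(-1200))**2 = (-265*(-1/1200))**2 = (53/240)**2 = 2809/57600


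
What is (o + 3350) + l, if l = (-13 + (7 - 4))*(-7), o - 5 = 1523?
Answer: 4948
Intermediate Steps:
o = 1528 (o = 5 + 1523 = 1528)
l = 70 (l = (-13 + 3)*(-7) = -10*(-7) = 70)
(o + 3350) + l = (1528 + 3350) + 70 = 4878 + 70 = 4948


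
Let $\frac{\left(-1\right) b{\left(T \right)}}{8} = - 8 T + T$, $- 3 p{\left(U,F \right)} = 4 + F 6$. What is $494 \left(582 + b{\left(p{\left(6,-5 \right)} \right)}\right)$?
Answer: $\frac{1581788}{3} \approx 5.2726 \cdot 10^{5}$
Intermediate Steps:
$p{\left(U,F \right)} = - \frac{4}{3} - 2 F$ ($p{\left(U,F \right)} = - \frac{4 + F 6}{3} = - \frac{4 + 6 F}{3} = - \frac{4}{3} - 2 F$)
$b{\left(T \right)} = 56 T$ ($b{\left(T \right)} = - 8 \left(- 8 T + T\right) = - 8 \left(- 7 T\right) = 56 T$)
$494 \left(582 + b{\left(p{\left(6,-5 \right)} \right)}\right) = 494 \left(582 + 56 \left(- \frac{4}{3} - -10\right)\right) = 494 \left(582 + 56 \left(- \frac{4}{3} + 10\right)\right) = 494 \left(582 + 56 \cdot \frac{26}{3}\right) = 494 \left(582 + \frac{1456}{3}\right) = 494 \cdot \frac{3202}{3} = \frac{1581788}{3}$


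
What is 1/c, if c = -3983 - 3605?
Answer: -1/7588 ≈ -0.00013179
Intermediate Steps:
c = -7588
1/c = 1/(-7588) = -1/7588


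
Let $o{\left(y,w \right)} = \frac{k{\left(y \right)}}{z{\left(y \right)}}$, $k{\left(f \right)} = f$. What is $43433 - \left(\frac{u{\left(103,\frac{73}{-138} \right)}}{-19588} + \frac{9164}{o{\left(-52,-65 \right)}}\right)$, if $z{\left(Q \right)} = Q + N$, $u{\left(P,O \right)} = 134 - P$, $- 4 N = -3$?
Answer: $\frac{2190013180}{63661} \approx 34401.0$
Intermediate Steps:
$N = \frac{3}{4}$ ($N = \left(- \frac{1}{4}\right) \left(-3\right) = \frac{3}{4} \approx 0.75$)
$z{\left(Q \right)} = \frac{3}{4} + Q$ ($z{\left(Q \right)} = Q + \frac{3}{4} = \frac{3}{4} + Q$)
$o{\left(y,w \right)} = \frac{y}{\frac{3}{4} + y}$
$43433 - \left(\frac{u{\left(103,\frac{73}{-138} \right)}}{-19588} + \frac{9164}{o{\left(-52,-65 \right)}}\right) = 43433 - \left(\frac{134 - 103}{-19588} + \frac{9164}{4 \left(-52\right) \frac{1}{3 + 4 \left(-52\right)}}\right) = 43433 - \left(\left(134 - 103\right) \left(- \frac{1}{19588}\right) + \frac{9164}{4 \left(-52\right) \frac{1}{3 - 208}}\right) = 43433 - \left(31 \left(- \frac{1}{19588}\right) + \frac{9164}{4 \left(-52\right) \frac{1}{-205}}\right) = 43433 - \left(- \frac{31}{19588} + \frac{9164}{4 \left(-52\right) \left(- \frac{1}{205}\right)}\right) = 43433 - \left(- \frac{31}{19588} + \frac{9164}{\frac{208}{205}}\right) = 43433 - \left(- \frac{31}{19588} + 9164 \cdot \frac{205}{208}\right) = 43433 - \left(- \frac{31}{19588} + \frac{469655}{52}\right) = 43433 - \frac{574975033}{63661} = \frac{2190013180}{63661}$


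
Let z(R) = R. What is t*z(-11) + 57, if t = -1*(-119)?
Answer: -1252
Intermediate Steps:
t = 119
t*z(-11) + 57 = 119*(-11) + 57 = -1309 + 57 = -1252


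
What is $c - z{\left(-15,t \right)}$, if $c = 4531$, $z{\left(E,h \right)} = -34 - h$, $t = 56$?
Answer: $4621$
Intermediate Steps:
$c - z{\left(-15,t \right)} = 4531 - \left(-34 - 56\right) = 4531 - -90 = 4531 + 90 = 4621$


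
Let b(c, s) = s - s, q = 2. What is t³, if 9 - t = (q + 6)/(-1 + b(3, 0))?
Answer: 4913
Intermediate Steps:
b(c, s) = 0
t = 17 (t = 9 - (2 + 6)/(-1 + 0) = 9 - 8/(-1) = 9 - 8*(-1) = 9 - 1*(-8) = 9 + 8 = 17)
t³ = 17³ = 4913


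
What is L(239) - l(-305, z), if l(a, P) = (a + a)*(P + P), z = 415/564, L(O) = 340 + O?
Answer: 208214/141 ≈ 1476.7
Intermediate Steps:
z = 415/564 (z = 415*(1/564) = 415/564 ≈ 0.73582)
l(a, P) = 4*P*a (l(a, P) = (2*a)*(2*P) = 4*P*a)
L(239) - l(-305, z) = (340 + 239) - 4*415*(-305)/564 = 579 - 1*(-126575/141) = 579 + 126575/141 = 208214/141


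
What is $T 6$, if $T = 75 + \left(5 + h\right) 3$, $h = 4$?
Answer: $612$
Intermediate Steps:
$T = 102$ ($T = 75 + \left(5 + 4\right) 3 = 75 + 9 \cdot 3 = 75 + 27 = 102$)
$T 6 = 102 \cdot 6 = 612$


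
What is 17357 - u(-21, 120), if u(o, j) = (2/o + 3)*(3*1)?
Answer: 121438/7 ≈ 17348.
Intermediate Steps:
u(o, j) = 9 + 6/o (u(o, j) = (3 + 2/o)*3 = 9 + 6/o)
17357 - u(-21, 120) = 17357 - (9 + 6/(-21)) = 17357 - (9 + 6*(-1/21)) = 17357 - (9 - 2/7) = 17357 - 1*61/7 = 17357 - 61/7 = 121438/7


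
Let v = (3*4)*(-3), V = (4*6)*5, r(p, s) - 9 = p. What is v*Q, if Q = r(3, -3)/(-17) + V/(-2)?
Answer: 37152/17 ≈ 2185.4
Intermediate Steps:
r(p, s) = 9 + p
V = 120 (V = 24*5 = 120)
v = -36 (v = 12*(-3) = -36)
Q = -1032/17 (Q = (9 + 3)/(-17) + 120/(-2) = 12*(-1/17) + 120*(-1/2) = -12/17 - 60 = -1032/17 ≈ -60.706)
v*Q = -36*(-1032/17) = 37152/17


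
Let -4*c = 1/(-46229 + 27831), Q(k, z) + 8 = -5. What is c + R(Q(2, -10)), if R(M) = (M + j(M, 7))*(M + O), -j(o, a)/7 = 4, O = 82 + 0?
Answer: -208191767/73592 ≈ -2829.0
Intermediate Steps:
O = 82
Q(k, z) = -13 (Q(k, z) = -8 - 5 = -13)
j(o, a) = -28 (j(o, a) = -7*4 = -28)
R(M) = (-28 + M)*(82 + M) (R(M) = (M - 28)*(M + 82) = (-28 + M)*(82 + M))
c = 1/73592 (c = -1/(4*(-46229 + 27831)) = -¼/(-18398) = -¼*(-1/18398) = 1/73592 ≈ 1.3588e-5)
c + R(Q(2, -10)) = 1/73592 + (-2296 + (-13)² + 54*(-13)) = 1/73592 + (-2296 + 169 - 702) = 1/73592 - 2829 = -208191767/73592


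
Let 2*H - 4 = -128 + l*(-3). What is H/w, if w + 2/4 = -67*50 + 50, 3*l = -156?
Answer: -32/6601 ≈ -0.0048478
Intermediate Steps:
l = -52 (l = (1/3)*(-156) = -52)
w = -6601/2 (w = -1/2 + (-67*50 + 50) = -1/2 + (-3350 + 50) = -1/2 - 3300 = -6601/2 ≈ -3300.5)
H = 16 (H = 2 + (-128 - 52*(-3))/2 = 2 + (-128 + 156)/2 = 2 + (1/2)*28 = 2 + 14 = 16)
H/w = 16/(-6601/2) = 16*(-2/6601) = -32/6601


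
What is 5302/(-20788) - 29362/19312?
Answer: -89096185/50182232 ≈ -1.7755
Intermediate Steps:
5302/(-20788) - 29362/19312 = 5302*(-1/20788) - 29362*1/19312 = -2651/10394 - 14681/9656 = -89096185/50182232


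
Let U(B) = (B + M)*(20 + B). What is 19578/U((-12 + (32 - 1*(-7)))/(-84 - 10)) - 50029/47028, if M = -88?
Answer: -8904778843187/723198794316 ≈ -12.313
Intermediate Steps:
U(B) = (-88 + B)*(20 + B) (U(B) = (B - 88)*(20 + B) = (-88 + B)*(20 + B))
19578/U((-12 + (32 - 1*(-7)))/(-84 - 10)) - 50029/47028 = 19578/(-1760 + ((-12 + (32 - 1*(-7)))/(-84 - 10))² - 68*(-12 + (32 - 1*(-7)))/(-84 - 10)) - 50029/47028 = 19578/(-1760 + ((-12 + (32 + 7))/(-94))² - 68*(-12 + (32 + 7))/(-94)) - 50029*1/47028 = 19578/(-1760 + ((-12 + 39)*(-1/94))² - 68*(-12 + 39)*(-1)/94) - 50029/47028 = 19578/(-1760 + (27*(-1/94))² - 1836*(-1)/94) - 50029/47028 = 19578/(-1760 + (-27/94)² - 68*(-27/94)) - 50029/47028 = 19578/(-1760 + 729/8836 + 918/47) - 50029/47028 = 19578/(-15378047/8836) - 50029/47028 = 19578*(-8836/15378047) - 50029/47028 = -172991208/15378047 - 50029/47028 = -8904778843187/723198794316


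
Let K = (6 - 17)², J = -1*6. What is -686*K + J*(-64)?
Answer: -82622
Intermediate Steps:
J = -6
K = 121 (K = (-11)² = 121)
-686*K + J*(-64) = -686*121 - 6*(-64) = -83006 + 384 = -82622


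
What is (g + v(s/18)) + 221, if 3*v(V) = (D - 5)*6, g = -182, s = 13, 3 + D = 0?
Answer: 23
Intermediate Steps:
D = -3 (D = -3 + 0 = -3)
v(V) = -16 (v(V) = ((-3 - 5)*6)/3 = (-8*6)/3 = (1/3)*(-48) = -16)
(g + v(s/18)) + 221 = (-182 - 16) + 221 = -198 + 221 = 23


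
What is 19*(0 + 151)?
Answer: 2869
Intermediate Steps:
19*(0 + 151) = 19*151 = 2869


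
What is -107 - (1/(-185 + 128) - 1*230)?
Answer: 7012/57 ≈ 123.02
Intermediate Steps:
-107 - (1/(-185 + 128) - 1*230) = -107 - (1/(-57) - 230) = -107 - (-1/57 - 230) = -107 - 1*(-13111/57) = -107 + 13111/57 = 7012/57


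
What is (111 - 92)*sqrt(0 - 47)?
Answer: 19*I*sqrt(47) ≈ 130.26*I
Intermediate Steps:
(111 - 92)*sqrt(0 - 47) = 19*sqrt(-47) = 19*(I*sqrt(47)) = 19*I*sqrt(47)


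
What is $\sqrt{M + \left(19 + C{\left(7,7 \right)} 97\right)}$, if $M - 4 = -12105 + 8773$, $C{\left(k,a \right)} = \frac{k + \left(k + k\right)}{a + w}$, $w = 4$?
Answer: $\frac{3 i \sqrt{41998}}{11} \approx 55.891 i$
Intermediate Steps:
$C{\left(k,a \right)} = \frac{3 k}{4 + a}$ ($C{\left(k,a \right)} = \frac{k + \left(k + k\right)}{a + 4} = \frac{k + 2 k}{4 + a} = \frac{3 k}{4 + a}$)
$M = -3328$ ($M = 4 + \left(-12105 + 8773\right) = 4 - 3332 = -3328$)
$\sqrt{M + \left(19 + C{\left(7,7 \right)} 97\right)} = \sqrt{-3328 + \left(19 + 3 \cdot 7 \frac{1}{4 + 7} \cdot 97\right)} = \sqrt{-3328 + \left(19 + 3 \cdot 7 \cdot \frac{1}{11} \cdot 97\right)} = \sqrt{-3328 + \left(19 + \frac{21}{11} \cdot 97\right)} = \sqrt{-3328 + \left(19 + \frac{2037}{11}\right)} = \sqrt{-3328 + \frac{2246}{11}} = \sqrt{- \frac{34362}{11}} = \frac{3 i \sqrt{41998}}{11}$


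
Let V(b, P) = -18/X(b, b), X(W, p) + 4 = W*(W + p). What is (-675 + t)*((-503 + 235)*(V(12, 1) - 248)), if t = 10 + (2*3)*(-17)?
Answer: -3620355050/71 ≈ -5.0991e+7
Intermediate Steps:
X(W, p) = -4 + W*(W + p)
V(b, P) = -18/(-4 + 2*b**2) (V(b, P) = -18/(-4 + b**2 + b*b) = -18/(-4 + b**2 + b**2) = -18/(-4 + 2*b**2))
t = -92 (t = 10 + 6*(-17) = 10 - 102 = -92)
(-675 + t)*((-503 + 235)*(V(12, 1) - 248)) = (-675 - 92)*((-503 + 235)*(-9/(-2 + 12**2) - 248)) = -(-205556)*(-9/(-2 + 144) - 248) = -(-205556)*(-9/142 - 248) = -(-205556)*(-35225)/142 = -767*4720150/71 = -3620355050/71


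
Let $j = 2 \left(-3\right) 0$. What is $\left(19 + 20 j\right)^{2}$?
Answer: $361$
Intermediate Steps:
$j = 0$ ($j = \left(-6\right) 0 = 0$)
$\left(19 + 20 j\right)^{2} = \left(19 + 20 \cdot 0\right)^{2} = \left(19 + 0\right)^{2} = 19^{2} = 361$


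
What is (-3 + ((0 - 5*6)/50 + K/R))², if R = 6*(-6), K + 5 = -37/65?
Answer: 16248961/1368900 ≈ 11.870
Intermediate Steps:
K = -362/65 (K = -5 - 37/65 = -362/65 ≈ -5.5692)
R = -36
(-3 + ((0 - 5*6)/50 + K/R))² = (-3 + ((0 - 5*6)/50 - 362/65/(-36)))² = (-3 + ((0 - 30)*(1/50) - 362/65*(-1/36)))² = (-3 + (-30*1/50 + 181/1170))² = (-3 + (-⅗ + 181/1170))² = (-3 - 521/1170)² = (-4031/1170)² = 16248961/1368900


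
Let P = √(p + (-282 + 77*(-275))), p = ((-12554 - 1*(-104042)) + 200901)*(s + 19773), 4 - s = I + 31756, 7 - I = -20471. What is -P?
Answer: -I*√9490091230 ≈ -97417.0*I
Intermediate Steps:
I = 20478 (I = 7 - 1*(-20471) = 7 + 20471 = 20478)
s = -52230 (s = 4 - (20478 + 31756) = 4 - 1*52234 = 4 - 52234 = -52230)
p = -9490069773 (p = ((-12554 - 1*(-104042)) + 200901)*(-52230 + 19773) = ((-12554 + 104042) + 200901)*(-32457) = (91488 + 200901)*(-32457) = 292389*(-32457) = -9490069773)
P = I*√9490091230 (P = √(-9490069773 + (-282 + 77*(-275))) = √(-9490069773 + (-282 - 21175)) = √(-9490069773 - 21457) = √(-9490091230) = I*√9490091230 ≈ 97417.0*I)
-P = -I*√9490091230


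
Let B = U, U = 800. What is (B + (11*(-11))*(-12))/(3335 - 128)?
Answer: 2252/3207 ≈ 0.70221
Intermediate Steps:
B = 800
(B + (11*(-11))*(-12))/(3335 - 128) = (800 + (11*(-11))*(-12))/(3335 - 128) = (800 - 121*(-12))/3207 = (800 + 1452)*(1/3207) = 2252*(1/3207) = 2252/3207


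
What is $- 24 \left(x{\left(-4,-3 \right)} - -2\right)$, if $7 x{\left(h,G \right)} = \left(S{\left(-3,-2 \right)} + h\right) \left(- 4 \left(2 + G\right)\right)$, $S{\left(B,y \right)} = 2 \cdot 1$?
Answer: $- \frac{144}{7} \approx -20.571$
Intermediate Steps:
$S{\left(B,y \right)} = 2$
$x{\left(h,G \right)} = \frac{\left(-8 - 4 G\right) \left(2 + h\right)}{7}$ ($x{\left(h,G \right)} = \frac{\left(2 + h\right) \left(- 4 \left(2 + G\right)\right)}{7} = \frac{\left(2 + h\right) \left(-8 - 4 G\right)}{7} = \frac{\left(-8 - 4 G\right) \left(2 + h\right)}{7}$)
$- 24 \left(x{\left(-4,-3 \right)} - -2\right) = - 24 \left(\left(- \frac{16}{7} - - \frac{24}{7} - - \frac{32}{7} - \left(- \frac{12}{7}\right) \left(-4\right)\right) - -2\right) = - 24 \left(\left(- \frac{16}{7} + \frac{24}{7} + \frac{32}{7} - \frac{48}{7}\right) + \left(-77 + 79\right)\right) = - 24 \left(- \frac{8}{7} + 2\right) = \left(-24\right) \frac{6}{7} = - \frac{144}{7}$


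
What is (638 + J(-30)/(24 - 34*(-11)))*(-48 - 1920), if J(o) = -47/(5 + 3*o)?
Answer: -21238249608/16915 ≈ -1.2556e+6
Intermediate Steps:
(638 + J(-30)/(24 - 34*(-11)))*(-48 - 1920) = (638 + (-47/(5 + 3*(-30)))/(24 - 34*(-11)))*(-48 - 1920) = (638 + (-47/(5 - 90))/(24 + 374))*(-1968) = (638 - 47/(-85)/398)*(-1968) = (638 - 47*(-1/85)*(1/398))*(-1968) = (638 + (47/85)*(1/398))*(-1968) = (638 + 47/33830)*(-1968) = (21583587/33830)*(-1968) = -21238249608/16915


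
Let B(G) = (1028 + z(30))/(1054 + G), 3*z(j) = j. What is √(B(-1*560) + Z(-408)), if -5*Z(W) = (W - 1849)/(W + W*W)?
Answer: √16158889551090/2771340 ≈ 1.4505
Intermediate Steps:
z(j) = j/3
Z(W) = -(-1849 + W)/(5*(W + W²)) (Z(W) = -(W - 1849)/(5*(W + W*W)) = -(-1849 + W)/(5*(W + W²)))
B(G) = 1038/(1054 + G) (B(G) = (1028 + (⅓)*30)/(1054 + G) = (1028 + 10)/(1054 + G) = 1038/(1054 + G))
√(B(-1*560) + Z(-408)) = √(1038/(1054 - 1*560) + (⅕)*(1849 - 1*(-408))/(-408*(1 - 408))) = √(1038/(1054 - 560) + (⅕)*(-1/408)*(1849 + 408)/(-407)) = √(1038/494 + (⅕)*(-1/408)*(-1/407)*2257) = √(1038*(1/494) + 61/22440) = √(519/247 + 61/22440) = √(11661427/5542680) = √16158889551090/2771340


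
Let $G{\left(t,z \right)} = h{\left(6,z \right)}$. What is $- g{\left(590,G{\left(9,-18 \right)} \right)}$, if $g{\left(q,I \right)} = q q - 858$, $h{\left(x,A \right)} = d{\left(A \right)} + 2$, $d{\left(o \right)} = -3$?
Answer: $-347242$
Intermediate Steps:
$h{\left(x,A \right)} = -1$ ($h{\left(x,A \right)} = -3 + 2 = -1$)
$G{\left(t,z \right)} = -1$
$g{\left(q,I \right)} = -858 + q^{2}$ ($g{\left(q,I \right)} = q^{2} - 858 = -858 + q^{2}$)
$- g{\left(590,G{\left(9,-18 \right)} \right)} = - (-858 + 590^{2}) = - (-858 + 348100) = \left(-1\right) 347242 = -347242$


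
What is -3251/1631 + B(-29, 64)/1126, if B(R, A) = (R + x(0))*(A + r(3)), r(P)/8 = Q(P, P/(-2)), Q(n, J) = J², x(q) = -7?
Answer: -4237669/918253 ≈ -4.6149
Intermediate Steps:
r(P) = 2*P² (r(P) = 8*(P/(-2))² = 8*(P*(-½))² = 8*(-P/2)² = 8*(P²/4) = 2*P²)
B(R, A) = (-7 + R)*(18 + A) (B(R, A) = (R - 7)*(A + 2*3²) = (-7 + R)*(A + 2*9) = (-7 + R)*(A + 18) = (-7 + R)*(18 + A))
-3251/1631 + B(-29, 64)/1126 = -3251/1631 + (-126 - 7*64 + 18*(-29) + 64*(-29))/1126 = -3251*1/1631 + (-126 - 448 - 522 - 1856)*(1/1126) = -3251/1631 - 2952*1/1126 = -3251/1631 - 1476/563 = -4237669/918253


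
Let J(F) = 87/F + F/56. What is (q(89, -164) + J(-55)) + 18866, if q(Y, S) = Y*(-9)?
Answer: 55632303/3080 ≈ 18062.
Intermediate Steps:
q(Y, S) = -9*Y
J(F) = 87/F + F/56 (J(F) = 87/F + F*(1/56) = 87/F + F/56)
(q(89, -164) + J(-55)) + 18866 = (-9*89 + (87/(-55) + (1/56)*(-55))) + 18866 = (-801 + (87*(-1/55) - 55/56)) + 18866 = (-801 + (-87/55 - 55/56)) + 18866 = (-801 - 7897/3080) + 18866 = -2474977/3080 + 18866 = 55632303/3080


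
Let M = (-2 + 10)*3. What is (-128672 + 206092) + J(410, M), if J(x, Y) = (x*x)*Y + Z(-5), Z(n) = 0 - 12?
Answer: 4111808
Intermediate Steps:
M = 24 (M = 8*3 = 24)
Z(n) = -12
J(x, Y) = -12 + Y*x**2 (J(x, Y) = (x*x)*Y - 12 = x**2*Y - 12 = Y*x**2 - 12 = -12 + Y*x**2)
(-128672 + 206092) + J(410, M) = (-128672 + 206092) + (-12 + 24*410**2) = 77420 + (-12 + 24*168100) = 77420 + (-12 + 4034400) = 77420 + 4034388 = 4111808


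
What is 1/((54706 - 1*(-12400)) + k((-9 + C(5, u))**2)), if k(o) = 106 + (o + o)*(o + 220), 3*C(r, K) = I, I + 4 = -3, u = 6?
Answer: 81/12694604 ≈ 6.3807e-6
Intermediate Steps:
I = -7 (I = -4 - 3 = -7)
C(r, K) = -7/3 (C(r, K) = (1/3)*(-7) = -7/3)
k(o) = 106 + 2*o*(220 + o) (k(o) = 106 + (2*o)*(220 + o) = 106 + 2*o*(220 + o))
1/((54706 - 1*(-12400)) + k((-9 + C(5, u))**2)) = 1/((54706 - 1*(-12400)) + (106 + 2*((-9 - 7/3)**2)**2 + 440*(-9 - 7/3)**2)) = 1/((54706 + 12400) + (106 + 2*((-34/3)**2)**2 + 440*(-34/3)**2)) = 1/(67106 + (106 + 2*(1156/9)**2 + 440*(1156/9))) = 1/(67106 + (106 + 2*(1336336/81) + 508640/9)) = 1/(67106 + (106 + 2672672/81 + 508640/9)) = 1/(67106 + 7259018/81) = 1/(12694604/81) = 81/12694604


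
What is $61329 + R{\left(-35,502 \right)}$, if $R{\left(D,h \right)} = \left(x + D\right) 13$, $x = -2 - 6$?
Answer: $60770$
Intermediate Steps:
$x = -8$
$R{\left(D,h \right)} = -104 + 13 D$ ($R{\left(D,h \right)} = \left(-8 + D\right) 13 = -104 + 13 D$)
$61329 + R{\left(-35,502 \right)} = 61329 + \left(-104 + 13 \left(-35\right)\right) = 61329 - 559 = 60770$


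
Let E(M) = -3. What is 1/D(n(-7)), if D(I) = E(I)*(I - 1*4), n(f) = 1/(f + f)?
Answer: 14/171 ≈ 0.081871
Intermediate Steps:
n(f) = 1/(2*f)
D(I) = 12 - 3*I (D(I) = -3*(I - 1*4) = -3*(I - 4) = -3*(-4 + I) = 12 - 3*I)
1/D(n(-7)) = 1/(12 - 3/(2*(-7))) = 1/(12 - 3*(-1)/(2*7)) = 1/(12 - 3*(-1/14)) = 1/(12 + 3/14) = 1/(171/14) = 14/171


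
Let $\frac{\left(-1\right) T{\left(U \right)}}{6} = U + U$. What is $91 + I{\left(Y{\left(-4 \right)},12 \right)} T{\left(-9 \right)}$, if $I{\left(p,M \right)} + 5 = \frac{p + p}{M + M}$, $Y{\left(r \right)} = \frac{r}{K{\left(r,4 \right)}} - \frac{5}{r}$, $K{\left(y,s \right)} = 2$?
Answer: $- \frac{1823}{4} \approx -455.75$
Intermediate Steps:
$T{\left(U \right)} = - 12 U$ ($T{\left(U \right)} = - 6 \left(U + U\right) = - 6 \cdot 2 U = - 12 U$)
$Y{\left(r \right)} = \frac{r}{2} - \frac{5}{r}$
$I{\left(p,M \right)} = -5 + \frac{p}{M}$ ($I{\left(p,M \right)} = -5 + \frac{p + p}{M + M} = -5 + \frac{2 p}{2 M} = -5 + 2 p \frac{1}{2 M} = -5 + \frac{p}{M}$)
$91 + I{\left(Y{\left(-4 \right)},12 \right)} T{\left(-9 \right)} = 91 + \left(-5 + \frac{\frac{1}{2} \left(-4\right) - \frac{5}{-4}}{12}\right) \left(\left(-12\right) \left(-9\right)\right) = 91 + \left(-5 + \left(-2 - - \frac{5}{4}\right) \frac{1}{12}\right) 108 = 91 + \left(-5 + \left(-2 + \frac{5}{4}\right) \frac{1}{12}\right) 108 = 91 + \left(-5 - \frac{1}{16}\right) 108 = 91 - \frac{2187}{4} = - \frac{1823}{4}$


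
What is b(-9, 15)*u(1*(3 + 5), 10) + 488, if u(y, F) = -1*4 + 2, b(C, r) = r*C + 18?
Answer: 722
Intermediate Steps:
b(C, r) = 18 + C*r (b(C, r) = C*r + 18 = 18 + C*r)
u(y, F) = -2 (u(y, F) = -4 + 2 = -2)
b(-9, 15)*u(1*(3 + 5), 10) + 488 = (18 - 9*15)*(-2) + 488 = (18 - 135)*(-2) + 488 = -117*(-2) + 488 = 234 + 488 = 722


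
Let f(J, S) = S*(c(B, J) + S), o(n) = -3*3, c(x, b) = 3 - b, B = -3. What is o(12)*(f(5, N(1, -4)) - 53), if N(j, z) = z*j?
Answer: 261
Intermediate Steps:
N(j, z) = j*z
o(n) = -9
f(J, S) = S*(3 + S - J) (f(J, S) = S*((3 - J) + S) = S*(3 + S - J))
o(12)*(f(5, N(1, -4)) - 53) = -9*((1*(-4))*(3 + 1*(-4) - 1*5) - 53) = -9*(-4*(3 - 4 - 5) - 53) = -9*(-4*(-6) - 53) = -9*(24 - 53) = -9*(-29) = 261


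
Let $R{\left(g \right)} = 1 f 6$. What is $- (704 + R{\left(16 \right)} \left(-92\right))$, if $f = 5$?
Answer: $2056$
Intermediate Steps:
$R{\left(g \right)} = 30$ ($R{\left(g \right)} = 1 \cdot 5 \cdot 6 = 5 \cdot 6 = 30$)
$- (704 + R{\left(16 \right)} \left(-92\right)) = - (704 + 30 \left(-92\right)) = - (704 - 2760) = \left(-1\right) \left(-2056\right) = 2056$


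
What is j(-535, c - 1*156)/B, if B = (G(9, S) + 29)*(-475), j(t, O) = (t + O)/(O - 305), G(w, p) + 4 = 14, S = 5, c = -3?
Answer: -347/4297800 ≈ -8.0739e-5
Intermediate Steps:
G(w, p) = 10 (G(w, p) = -4 + 14 = 10)
j(t, O) = (O + t)/(-305 + O)
B = -18525 (B = (10 + 29)*(-475) = 39*(-475) = -18525)
j(-535, c - 1*156)/B = (((-3 - 1*156) - 535)/(-305 + (-3 - 1*156)))/(-18525) = (((-3 - 156) - 535)/(-305 + (-3 - 156)))*(-1/18525) = ((-159 - 535)/(-305 - 159))*(-1/18525) = (-694/(-464))*(-1/18525) = -1/464*(-694)*(-1/18525) = (347/232)*(-1/18525) = -347/4297800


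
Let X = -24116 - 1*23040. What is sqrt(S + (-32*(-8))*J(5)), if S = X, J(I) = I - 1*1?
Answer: 2*I*sqrt(11533) ≈ 214.78*I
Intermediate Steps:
J(I) = -1 + I (J(I) = I - 1 = -1 + I)
X = -47156 (X = -24116 - 23040 = -47156)
S = -47156
sqrt(S + (-32*(-8))*J(5)) = sqrt(-47156 + (-32*(-8))*(-1 + 5)) = sqrt(-47156 + 256*4) = sqrt(-47156 + 1024) = sqrt(-46132) = 2*I*sqrt(11533)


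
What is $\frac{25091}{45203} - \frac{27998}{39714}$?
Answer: $- \frac{134564810}{897595971} \approx -0.14992$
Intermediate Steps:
$\frac{25091}{45203} - \frac{27998}{39714} = 25091 \cdot \frac{1}{45203} - \frac{13999}{19857} = \frac{25091}{45203} - \frac{13999}{19857} = - \frac{134564810}{897595971}$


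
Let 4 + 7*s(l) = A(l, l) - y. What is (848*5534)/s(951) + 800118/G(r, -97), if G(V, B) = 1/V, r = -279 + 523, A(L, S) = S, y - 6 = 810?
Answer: 25607821576/131 ≈ 1.9548e+8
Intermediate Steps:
y = 816 (y = 6 + 810 = 816)
r = 244
s(l) = -820/7 + l/7 (s(l) = -4/7 + (l - 1*816)/7 = -4/7 + (l - 816)/7 = -4/7 + (-816 + l)/7 = -4/7 + (-816/7 + l/7) = -820/7 + l/7)
(848*5534)/s(951) + 800118/G(r, -97) = (848*5534)/(-820/7 + (⅐)*951) + 800118/(1/244) = 4692832/(-820/7 + 951/7) + 800118/(1/244) = 4692832/(131/7) + 800118*244 = 4692832*(7/131) + 195228792 = 32849824/131 + 195228792 = 25607821576/131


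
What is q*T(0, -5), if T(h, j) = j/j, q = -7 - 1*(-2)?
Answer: -5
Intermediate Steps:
q = -5 (q = -7 + 2 = -5)
T(h, j) = 1
q*T(0, -5) = -5*1 = -5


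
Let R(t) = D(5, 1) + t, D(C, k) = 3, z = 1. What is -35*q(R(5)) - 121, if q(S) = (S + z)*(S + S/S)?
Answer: -2956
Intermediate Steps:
R(t) = 3 + t
q(S) = (1 + S)² (q(S) = (S + 1)*(S + S/S) = (1 + S)*(S + 1) = (1 + S)*(1 + S) = (1 + S)²)
-35*q(R(5)) - 121 = -35*(1 + (3 + 5)² + 2*(3 + 5)) - 121 = -35*(1 + 8² + 2*8) - 121 = -35*(1 + 64 + 16) - 121 = -35*81 - 121 = -2835 - 121 = -2956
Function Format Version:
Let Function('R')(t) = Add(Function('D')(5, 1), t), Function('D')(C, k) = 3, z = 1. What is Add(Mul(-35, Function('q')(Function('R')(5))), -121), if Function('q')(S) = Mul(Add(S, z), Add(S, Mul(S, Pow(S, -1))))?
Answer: -2956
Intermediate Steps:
Function('R')(t) = Add(3, t)
Function('q')(S) = Pow(Add(1, S), 2) (Function('q')(S) = Mul(Add(S, 1), Add(S, Mul(S, Pow(S, -1)))) = Mul(Add(1, S), Add(S, 1)) = Mul(Add(1, S), Add(1, S)) = Pow(Add(1, S), 2))
Add(Mul(-35, Function('q')(Function('R')(5))), -121) = Add(Mul(-35, Add(1, Pow(Add(3, 5), 2), Mul(2, Add(3, 5)))), -121) = Add(Mul(-35, Add(1, Pow(8, 2), Mul(2, 8))), -121) = Add(Mul(-35, Add(1, 64, 16)), -121) = Add(Mul(-35, 81), -121) = Add(-2835, -121) = -2956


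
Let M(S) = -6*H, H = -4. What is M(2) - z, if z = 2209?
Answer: -2185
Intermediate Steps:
M(S) = 24 (M(S) = -6*(-4) = 24)
M(2) - z = 24 - 1*2209 = 24 - 2209 = -2185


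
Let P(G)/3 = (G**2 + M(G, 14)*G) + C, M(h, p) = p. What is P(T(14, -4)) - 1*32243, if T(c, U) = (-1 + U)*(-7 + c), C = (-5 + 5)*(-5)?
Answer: -30038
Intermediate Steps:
C = 0 (C = 0*(-5) = 0)
P(G) = 3*G**2 + 42*G (P(G) = 3*((G**2 + 14*G) + 0) = 3*(G**2 + 14*G) = 3*G**2 + 42*G)
P(T(14, -4)) - 1*32243 = 3*(7 - 1*14 - 7*(-4) - 4*14)*(14 + (7 - 1*14 - 7*(-4) - 4*14)) - 1*32243 = 3*(7 - 14 + 28 - 56)*(14 + (7 - 14 + 28 - 56)) - 32243 = 3*(-35)*(14 - 35) - 32243 = 3*(-35)*(-21) - 32243 = 2205 - 32243 = -30038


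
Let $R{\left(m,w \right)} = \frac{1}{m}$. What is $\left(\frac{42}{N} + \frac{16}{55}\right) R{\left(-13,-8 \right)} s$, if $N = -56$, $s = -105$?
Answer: $- \frac{2121}{572} \approx -3.708$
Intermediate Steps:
$\left(\frac{42}{N} + \frac{16}{55}\right) R{\left(-13,-8 \right)} s = \frac{\frac{42}{-56} + \frac{16}{55}}{-13} \left(-105\right) = \left(42 \left(- \frac{1}{56}\right) + 16 \cdot \frac{1}{55}\right) \left(- \frac{1}{13}\right) \left(-105\right) = \left(- \frac{3}{4} + \frac{16}{55}\right) \left(- \frac{1}{13}\right) \left(-105\right) = \left(- \frac{101}{220}\right) \left(- \frac{1}{13}\right) \left(-105\right) = \frac{101}{2860} \left(-105\right) = - \frac{2121}{572}$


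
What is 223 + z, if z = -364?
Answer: -141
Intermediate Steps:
223 + z = 223 - 364 = -141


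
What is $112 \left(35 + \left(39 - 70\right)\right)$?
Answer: $448$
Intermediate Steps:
$112 \left(35 + \left(39 - 70\right)\right) = 112 \left(35 - 31\right) = 112 \cdot 4 = 448$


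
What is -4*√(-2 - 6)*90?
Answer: -720*I*√2 ≈ -1018.2*I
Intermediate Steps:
-4*√(-2 - 6)*90 = -8*I*√2*90 = -720*I*√2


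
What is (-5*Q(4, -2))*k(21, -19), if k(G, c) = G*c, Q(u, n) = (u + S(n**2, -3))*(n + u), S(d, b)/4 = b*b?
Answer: 159600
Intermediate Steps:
S(d, b) = 4*b**2 (S(d, b) = 4*(b*b) = 4*b**2)
Q(u, n) = (36 + u)*(n + u) (Q(u, n) = (u + 4*(-3)**2)*(n + u) = (u + 4*9)*(n + u) = (u + 36)*(n + u) = (36 + u)*(n + u))
(-5*Q(4, -2))*k(21, -19) = (-5*(4**2 + 36*(-2) + 36*4 - 2*4))*(21*(-19)) = -5*(16 - 72 + 144 - 8)*(-399) = -5*80*(-399) = -400*(-399) = 159600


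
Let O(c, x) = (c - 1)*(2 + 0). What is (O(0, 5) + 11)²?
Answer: 81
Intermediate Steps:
O(c, x) = -2 + 2*c (O(c, x) = (-1 + c)*2 = -2 + 2*c)
(O(0, 5) + 11)² = ((-2 + 2*0) + 11)² = ((-2 + 0) + 11)² = (-2 + 11)² = 9² = 81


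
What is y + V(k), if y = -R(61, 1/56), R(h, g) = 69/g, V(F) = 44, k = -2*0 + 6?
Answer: -3820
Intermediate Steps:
k = 6 (k = 0 + 6 = 6)
y = -3864 (y = -69/(1/56) = -69/1/56 = -69*56 = -1*3864 = -3864)
y + V(k) = -3864 + 44 = -3820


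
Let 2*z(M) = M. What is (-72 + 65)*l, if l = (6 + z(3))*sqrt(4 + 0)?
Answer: -105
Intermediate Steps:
z(M) = M/2
l = 15 (l = (6 + (1/2)*3)*sqrt(4 + 0) = (6 + 3/2)*sqrt(4) = (15/2)*2 = 15)
(-72 + 65)*l = (-72 + 65)*15 = -7*15 = -105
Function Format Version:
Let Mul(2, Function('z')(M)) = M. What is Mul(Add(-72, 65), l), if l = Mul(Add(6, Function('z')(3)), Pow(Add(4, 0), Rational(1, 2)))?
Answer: -105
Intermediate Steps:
Function('z')(M) = Mul(Rational(1, 2), M)
l = 15 (l = Mul(Add(6, Mul(Rational(1, 2), 3)), Pow(Add(4, 0), Rational(1, 2))) = Mul(Add(6, Rational(3, 2)), Pow(4, Rational(1, 2))) = Mul(Rational(15, 2), 2) = 15)
Mul(Add(-72, 65), l) = Mul(Add(-72, 65), 15) = Mul(-7, 15) = -105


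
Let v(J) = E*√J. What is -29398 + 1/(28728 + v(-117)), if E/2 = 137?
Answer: (-24165156*√13 + 844545743*I)/(6*(-4788*I + 137*√13)) ≈ -29398.0 - 2.861e-6*I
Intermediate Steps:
E = 274 (E = 2*137 = 274)
v(J) = 274*√J
-29398 + 1/(28728 + v(-117)) = -29398 + 1/(28728 + 274*√(-117)) = -29398 + 1/(28728 + 274*(3*I*√13)) = -29398 + 1/(28728 + 822*I*√13)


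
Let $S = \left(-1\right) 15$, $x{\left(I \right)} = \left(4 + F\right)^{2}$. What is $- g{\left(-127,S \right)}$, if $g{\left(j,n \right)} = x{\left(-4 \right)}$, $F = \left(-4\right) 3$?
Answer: $-64$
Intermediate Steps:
$F = -12$
$x{\left(I \right)} = 64$ ($x{\left(I \right)} = \left(4 - 12\right)^{2} = \left(-8\right)^{2} = 64$)
$S = -15$
$g{\left(j,n \right)} = 64$
$- g{\left(-127,S \right)} = \left(-1\right) 64 = -64$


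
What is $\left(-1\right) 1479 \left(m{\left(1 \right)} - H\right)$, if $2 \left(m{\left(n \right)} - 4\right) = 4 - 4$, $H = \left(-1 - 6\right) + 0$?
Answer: $-16269$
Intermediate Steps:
$H = -7$ ($H = -7 + 0 = -7$)
$m{\left(n \right)} = 4$ ($m{\left(n \right)} = 4 + \frac{4 - 4}{2} = 4 + \frac{1}{2} \cdot 0 = 4 + 0 = 4$)
$\left(-1\right) 1479 \left(m{\left(1 \right)} - H\right) = \left(-1\right) 1479 \left(4 - -7\right) = - 1479 \left(4 + 7\right) = \left(-1479\right) 11 = -16269$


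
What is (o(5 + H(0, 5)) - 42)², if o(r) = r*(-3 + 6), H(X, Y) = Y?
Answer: 144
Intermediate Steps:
o(r) = 3*r (o(r) = r*3 = 3*r)
(o(5 + H(0, 5)) - 42)² = (3*(5 + 5) - 42)² = (3*10 - 42)² = (30 - 42)² = (-12)² = 144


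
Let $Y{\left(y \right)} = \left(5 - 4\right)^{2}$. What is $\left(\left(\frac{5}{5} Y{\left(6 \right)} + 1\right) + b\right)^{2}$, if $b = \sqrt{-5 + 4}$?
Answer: $\left(2 + i\right)^{2} \approx 3.0 + 4.0 i$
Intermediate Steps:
$Y{\left(y \right)} = 1$ ($Y{\left(y \right)} = 1^{2} = 1$)
$b = i$ ($b = \sqrt{-1} = i \approx 1.0 i$)
$\left(\left(\frac{5}{5} Y{\left(6 \right)} + 1\right) + b\right)^{2} = \left(\left(\frac{5}{5} \cdot 1 + 1\right) + i\right)^{2} = \left(\left(5 \cdot \frac{1}{5} \cdot 1 + 1\right) + i\right)^{2} = \left(\left(1 \cdot 1 + 1\right) + i\right)^{2} = \left(\left(1 + 1\right) + i\right)^{2} = \left(2 + i\right)^{2}$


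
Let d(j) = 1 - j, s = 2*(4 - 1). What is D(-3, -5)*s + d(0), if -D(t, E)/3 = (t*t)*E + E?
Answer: 901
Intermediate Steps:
s = 6 (s = 2*3 = 6)
D(t, E) = -3*E - 3*E*t² (D(t, E) = -3*((t*t)*E + E) = -3*(t²*E + E) = -3*(E*t² + E) = -3*(E + E*t²) = -3*E - 3*E*t²)
D(-3, -5)*s + d(0) = -3*(-5)*(1 + (-3)²)*6 + (1 - 1*0) = -3*(-5)*(1 + 9)*6 + (1 + 0) = -3*(-5)*10*6 + 1 = 150*6 + 1 = 900 + 1 = 901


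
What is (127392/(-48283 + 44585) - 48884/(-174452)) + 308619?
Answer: 24884415649484/80640437 ≈ 3.0859e+5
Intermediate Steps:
(127392/(-48283 + 44585) - 48884/(-174452)) + 308619 = (127392/(-3698) - 48884*(-1/174452)) + 308619 = (127392*(-1/3698) + 12221/43613) + 308619 = (-63696/1849 + 12221/43613) + 308619 = -2755377019/80640437 + 308619 = 24884415649484/80640437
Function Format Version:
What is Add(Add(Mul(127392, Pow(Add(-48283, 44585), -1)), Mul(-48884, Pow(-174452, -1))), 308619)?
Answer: Rational(24884415649484, 80640437) ≈ 3.0859e+5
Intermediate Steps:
Add(Add(Mul(127392, Pow(Add(-48283, 44585), -1)), Mul(-48884, Pow(-174452, -1))), 308619) = Add(Add(Mul(127392, Pow(-3698, -1)), Mul(-48884, Rational(-1, 174452))), 308619) = Add(Add(Mul(127392, Rational(-1, 3698)), Rational(12221, 43613)), 308619) = Add(Add(Rational(-63696, 1849), Rational(12221, 43613)), 308619) = Add(Rational(-2755377019, 80640437), 308619) = Rational(24884415649484, 80640437)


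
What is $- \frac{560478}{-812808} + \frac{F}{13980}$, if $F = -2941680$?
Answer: $- \frac{6619959875}{31564044} \approx -209.73$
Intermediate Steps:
$- \frac{560478}{-812808} + \frac{F}{13980} = - \frac{560478}{-812808} - \frac{2941680}{13980} = \left(-560478\right) \left(- \frac{1}{812808}\right) - \frac{49028}{233} = \frac{93413}{135468} - \frac{49028}{233} = - \frac{6619959875}{31564044}$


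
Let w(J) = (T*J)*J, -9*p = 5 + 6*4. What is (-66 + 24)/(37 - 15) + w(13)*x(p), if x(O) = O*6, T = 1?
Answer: -107885/33 ≈ -3269.2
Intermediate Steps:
p = -29/9 (p = -(5 + 6*4)/9 = -(5 + 24)/9 = -⅑*29 = -29/9 ≈ -3.2222)
w(J) = J² (w(J) = (1*J)*J = J*J = J²)
x(O) = 6*O
(-66 + 24)/(37 - 15) + w(13)*x(p) = (-66 + 24)/(37 - 15) + 13²*(6*(-29/9)) = -42/22 + 169*(-58/3) = -42*1/22 - 9802/3 = -21/11 - 9802/3 = -107885/33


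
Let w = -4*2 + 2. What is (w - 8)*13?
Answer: -182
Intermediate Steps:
w = -6 (w = -8 + 2 = -6)
(w - 8)*13 = (-6 - 8)*13 = -14*13 = -182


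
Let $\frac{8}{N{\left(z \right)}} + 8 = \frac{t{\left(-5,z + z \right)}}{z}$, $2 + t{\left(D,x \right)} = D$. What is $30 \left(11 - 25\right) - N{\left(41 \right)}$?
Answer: $- \frac{140372}{335} \approx -419.02$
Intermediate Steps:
$t{\left(D,x \right)} = -2 + D$
$N{\left(z \right)} = \frac{8}{-8 - \frac{7}{z}}$ ($N{\left(z \right)} = \frac{8}{-8 + \frac{-2 - 5}{z}} = \frac{8}{-8 - \frac{7}{z}}$)
$30 \left(11 - 25\right) - N{\left(41 \right)} = 30 \left(11 - 25\right) - \left(-8\right) 41 \frac{1}{7 + 8 \cdot 41} = 30 \left(-14\right) - \left(-8\right) 41 \frac{1}{7 + 328} = -420 - \left(-8\right) 41 \cdot \frac{1}{335} = -420 - - \frac{328}{335} = -420 + \frac{328}{335} = - \frac{140372}{335}$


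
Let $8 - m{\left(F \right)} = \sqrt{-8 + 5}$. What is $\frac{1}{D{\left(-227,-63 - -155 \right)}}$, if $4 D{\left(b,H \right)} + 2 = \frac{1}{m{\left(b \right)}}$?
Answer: $- \frac{168}{79} - \frac{4 i \sqrt{3}}{237} \approx -2.1266 - 0.029233 i$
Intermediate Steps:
$m{\left(F \right)} = 8 - i \sqrt{3}$ ($m{\left(F \right)} = 8 - \sqrt{-8 + 5} = 8 - \sqrt{-3} = 8 - i \sqrt{3}$)
$D{\left(b,H \right)} = - \frac{1}{2} + \frac{1}{4 \left(8 - i \sqrt{3}\right)}$
$\frac{1}{D{\left(-227,-63 - -155 \right)}} = \frac{1}{- \frac{63}{134} + \frac{i \sqrt{3}}{268}}$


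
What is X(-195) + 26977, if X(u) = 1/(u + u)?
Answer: 10521029/390 ≈ 26977.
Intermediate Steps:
X(u) = 1/(2*u)
X(-195) + 26977 = (½)/(-195) + 26977 = (½)*(-1/195) + 26977 = -1/390 + 26977 = 10521029/390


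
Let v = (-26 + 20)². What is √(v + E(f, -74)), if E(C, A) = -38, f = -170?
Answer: I*√2 ≈ 1.4142*I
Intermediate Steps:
v = 36 (v = (-6)² = 36)
√(v + E(f, -74)) = √(36 - 38) = √(-2) = I*√2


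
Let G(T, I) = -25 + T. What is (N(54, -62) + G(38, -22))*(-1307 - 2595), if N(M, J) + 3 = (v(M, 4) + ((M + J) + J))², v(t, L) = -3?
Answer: -20832778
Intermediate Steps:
N(M, J) = -3 + (-3 + M + 2*J)² (N(M, J) = -3 + (-3 + ((M + J) + J))² = -3 + (-3 + ((J + M) + J))² = -3 + (-3 + (M + 2*J))² = -3 + (-3 + M + 2*J)²)
(N(54, -62) + G(38, -22))*(-1307 - 2595) = ((-3 + (-3 + 54 + 2*(-62))²) + (-25 + 38))*(-1307 - 2595) = ((-3 + (-3 + 54 - 124)²) + 13)*(-3902) = ((-3 + (-73)²) + 13)*(-3902) = ((-3 + 5329) + 13)*(-3902) = (5326 + 13)*(-3902) = 5339*(-3902) = -20832778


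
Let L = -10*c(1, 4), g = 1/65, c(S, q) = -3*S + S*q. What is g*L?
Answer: -2/13 ≈ -0.15385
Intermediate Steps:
g = 1/65 ≈ 0.015385
L = -10 (L = -10*(-3 + 4) = -10 ≈ -10.000)
g*L = (1/65)*(-10) = -2/13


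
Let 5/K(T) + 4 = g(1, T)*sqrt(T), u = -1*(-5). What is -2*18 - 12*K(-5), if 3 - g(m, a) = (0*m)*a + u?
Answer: 6*(-6*sqrt(5) + 7*I)/(sqrt(5) - 2*I) ≈ -29.333 - 7.4536*I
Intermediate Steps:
u = 5
g(m, a) = -2 (g(m, a) = 3 - ((0*m)*a + 5) = 3 - (0*a + 5) = 3 - (0 + 5) = 3 - 1*5 = 3 - 5 = -2)
K(T) = 5/(-4 - 2*sqrt(T))
-2*18 - 12*K(-5) = -2*18 - 12*(-5/(4 + 2*sqrt(-5))) = -36 - 12*(-5/(4 + 2*(I*sqrt(5)))) = -36 - 12*(-5/(4 + 2*I*sqrt(5))) = -36 - (-60)/(4 + 2*I*sqrt(5)) = -36 + 60/(4 + 2*I*sqrt(5))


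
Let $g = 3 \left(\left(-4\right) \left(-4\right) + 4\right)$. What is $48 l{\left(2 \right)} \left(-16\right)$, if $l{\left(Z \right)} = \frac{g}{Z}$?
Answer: $-23040$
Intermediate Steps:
$g = 60$ ($g = 3 \left(16 + 4\right) = 3 \cdot 20 = 60$)
$l{\left(Z \right)} = \frac{60}{Z}$
$48 l{\left(2 \right)} \left(-16\right) = 48 \cdot \frac{60}{2} \left(-16\right) = 48 \cdot 60 \cdot \frac{1}{2} \left(-16\right) = 48 \cdot 30 \left(-16\right) = 1440 \left(-16\right) = -23040$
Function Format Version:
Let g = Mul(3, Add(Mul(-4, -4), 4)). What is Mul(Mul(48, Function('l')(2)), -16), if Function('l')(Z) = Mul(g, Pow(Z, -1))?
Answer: -23040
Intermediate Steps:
g = 60 (g = Mul(3, Add(16, 4)) = Mul(3, 20) = 60)
Function('l')(Z) = Mul(60, Pow(Z, -1))
Mul(Mul(48, Function('l')(2)), -16) = Mul(Mul(48, Mul(60, Pow(2, -1))), -16) = Mul(Mul(48, Mul(60, Rational(1, 2))), -16) = Mul(Mul(48, 30), -16) = Mul(1440, -16) = -23040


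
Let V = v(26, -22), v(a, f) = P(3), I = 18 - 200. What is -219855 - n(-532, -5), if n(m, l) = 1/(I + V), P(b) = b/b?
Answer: -39793754/181 ≈ -2.1986e+5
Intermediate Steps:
P(b) = 1
I = -182
v(a, f) = 1
V = 1
n(m, l) = -1/181 (n(m, l) = 1/(-182 + 1) = 1/(-181) = -1/181)
-219855 - n(-532, -5) = -219855 - 1*(-1/181) = -219855 + 1/181 = -39793754/181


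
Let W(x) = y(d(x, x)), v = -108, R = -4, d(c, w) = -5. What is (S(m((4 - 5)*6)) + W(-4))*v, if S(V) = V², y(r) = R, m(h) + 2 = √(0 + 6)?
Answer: -648 + 432*√6 ≈ 410.18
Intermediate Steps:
m(h) = -2 + √6 (m(h) = -2 + √(0 + 6) = -2 + √6)
y(r) = -4
W(x) = -4
(S(m((4 - 5)*6)) + W(-4))*v = ((-2 + √6)² - 4)*(-108) = (-4 + (-2 + √6)²)*(-108) = 432 - 108*(-2 + √6)²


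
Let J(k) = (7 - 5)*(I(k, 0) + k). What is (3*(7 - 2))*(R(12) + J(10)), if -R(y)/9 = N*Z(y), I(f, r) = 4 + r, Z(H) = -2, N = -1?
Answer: 150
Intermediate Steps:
J(k) = 8 + 2*k (J(k) = (7 - 5)*((4 + 0) + k) = 2*(4 + k) = 8 + 2*k)
R(y) = -18 (R(y) = -(-9)*(-2) = -9*2 = -18)
(3*(7 - 2))*(R(12) + J(10)) = (3*(7 - 2))*(-18 + (8 + 2*10)) = (3*5)*(-18 + (8 + 20)) = 15*(-18 + 28) = 15*10 = 150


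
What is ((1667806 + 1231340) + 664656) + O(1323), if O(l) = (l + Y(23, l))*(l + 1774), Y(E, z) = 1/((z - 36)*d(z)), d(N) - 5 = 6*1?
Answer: 108458662978/14157 ≈ 7.6611e+6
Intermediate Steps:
d(N) = 11 (d(N) = 5 + 6*1 = 5 + 6 = 11)
Y(E, z) = 1/(11*(-36 + z)) (Y(E, z) = 1/((z - 36)*11) = (1/11)/(-36 + z) = 1/(11*(-36 + z)))
O(l) = (1774 + l)*(l + 1/(11*(-36 + l))) (O(l) = (l + 1/(11*(-36 + l)))*(l + 1774) = (l + 1/(11*(-36 + l)))*(1774 + l) = (1774 + l)*(l + 1/(11*(-36 + l))))
((1667806 + 1231340) + 664656) + O(1323) = ((1667806 + 1231340) + 664656) + (1774 + 1323 + 11*1323*(-36 + 1323)*(1774 + 1323))/(11*(-36 + 1323)) = (2899146 + 664656) + (1/11)*(1774 + 1323 + 11*1323*1287*3097)/1287 = 3563802 + (1/11)*(1/1287)*(1774 + 1323 + 58005914967) = 3563802 + (1/11)*(1/1287)*58005918064 = 3563802 + 58005918064/14157 = 108458662978/14157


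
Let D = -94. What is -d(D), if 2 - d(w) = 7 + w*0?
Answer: 5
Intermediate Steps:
d(w) = -5 (d(w) = 2 - (7 + w*0) = 2 - (7 + 0) = 2 - 1*7 = 2 - 7 = -5)
-d(D) = -1*(-5) = 5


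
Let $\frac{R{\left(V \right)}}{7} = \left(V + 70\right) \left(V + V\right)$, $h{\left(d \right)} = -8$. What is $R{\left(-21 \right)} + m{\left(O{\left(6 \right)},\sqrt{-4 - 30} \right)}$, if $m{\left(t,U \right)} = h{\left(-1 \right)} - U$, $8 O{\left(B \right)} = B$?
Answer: $-14414 - i \sqrt{34} \approx -14414.0 - 5.831 i$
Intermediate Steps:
$O{\left(B \right)} = \frac{B}{8}$
$R{\left(V \right)} = 14 V \left(70 + V\right)$ ($R{\left(V \right)} = 7 \left(V + 70\right) \left(V + V\right) = 7 \left(70 + V\right) 2 V = 7 \cdot 2 V \left(70 + V\right) = 14 V \left(70 + V\right)$)
$m{\left(t,U \right)} = -8 - U$
$R{\left(-21 \right)} + m{\left(O{\left(6 \right)},\sqrt{-4 - 30} \right)} = 14 \left(-21\right) \left(70 - 21\right) - \left(8 + \sqrt{-4 - 30}\right) = 14 \left(-21\right) 49 - \left(8 + \sqrt{-34}\right) = -14406 - \left(8 + i \sqrt{34}\right) = -14414 - i \sqrt{34}$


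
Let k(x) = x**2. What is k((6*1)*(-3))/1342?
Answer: 162/671 ≈ 0.24143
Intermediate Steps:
k((6*1)*(-3))/1342 = ((6*1)*(-3))**2/1342 = (6*(-3))**2*(1/1342) = (-18)**2*(1/1342) = 324*(1/1342) = 162/671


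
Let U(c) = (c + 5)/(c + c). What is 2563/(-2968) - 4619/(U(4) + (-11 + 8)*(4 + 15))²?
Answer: -9325495/3980088 ≈ -2.3430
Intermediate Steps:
U(c) = (5 + c)/(2*c) (U(c) = (5 + c)/((2*c)) = (5 + c)*(1/(2*c)) = (5 + c)/(2*c))
2563/(-2968) - 4619/(U(4) + (-11 + 8)*(4 + 15))² = 2563/(-2968) - 4619/((½)*(5 + 4)/4 + (-11 + 8)*(4 + 15))² = 2563*(-1/2968) - 4619/((½)*(¼)*9 - 3*19)² = -2563/2968 - 4619/(9/8 - 57)² = -2563/2968 - 4619/((-447/8)²) = -2563/2968 - 4619/199809/64 = -2563/2968 - 4619*64/199809 = -2563/2968 - 1984/1341 = -9325495/3980088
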